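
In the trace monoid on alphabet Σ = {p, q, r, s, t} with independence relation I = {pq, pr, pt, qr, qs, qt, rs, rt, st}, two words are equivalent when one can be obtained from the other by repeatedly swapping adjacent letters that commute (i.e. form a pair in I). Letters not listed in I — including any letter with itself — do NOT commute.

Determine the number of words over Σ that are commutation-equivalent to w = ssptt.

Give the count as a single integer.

10

0(s) covers ∅
1(s) covers 0:s
2(p) covers 1:s
3(t) covers ∅
4(t) covers 3:t
floor of heap: 0:s, 3:t
completions by unplaced set U, small U first (add the entries for U minus each lowest piece of U):
  |U|=1: {2}:1  {4}:1
  |U|=2: {1,2}:1  {2,4}:2  {3,4}:1
  |U|=3: {0,1,2}:1  {1,2,4}:3  {2,3,4}:3
  start at 0(s): 6
  start at 3(t): 4
sum over floor = 10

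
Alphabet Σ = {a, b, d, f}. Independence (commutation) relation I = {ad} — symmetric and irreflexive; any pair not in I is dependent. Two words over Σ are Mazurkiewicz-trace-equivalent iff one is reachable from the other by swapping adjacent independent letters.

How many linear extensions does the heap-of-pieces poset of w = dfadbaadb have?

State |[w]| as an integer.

6

0(d) covers ∅
1(f) covers 0:d
2(a) covers 1:f
3(d) covers 1:f
4(b) covers 2:a, 3:d
5(a) covers 4:b
6(a) covers 5:a
7(d) covers 4:b
8(b) covers 6:a, 7:d
floor of heap: 0:d
completions by unplaced set U, small U first (add the entries for U minus each lowest piece of U):
  |U|=1: {8}:1
  |U|=2: {6,8}:1  {7,8}:1
  |U|=3: {5,6,8}:1  {6,7,8}:2
  |U|=4: {5,6,7,8}:3
  |U|=5: {4,5,6,7,8}:3
  |U|=6: {2,4,5,6,7,8}:3  {3,4,5,6,7,8}:3
  |U|=7: {2,3,4,5,6,7,8}:6
  start at 0(d): 6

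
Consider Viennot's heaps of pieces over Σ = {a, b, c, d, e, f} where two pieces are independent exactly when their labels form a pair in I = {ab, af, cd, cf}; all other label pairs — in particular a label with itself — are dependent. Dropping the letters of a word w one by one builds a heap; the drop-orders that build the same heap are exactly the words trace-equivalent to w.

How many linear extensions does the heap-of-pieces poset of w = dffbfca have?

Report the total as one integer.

3

piece 0:d — minimal
piece 1:f rests on {0:d}
piece 2:f rests on {1:f}
piece 3:b rests on {2:f}
piece 4:f rests on {3:b}
piece 5:c rests on {3:b}
piece 6:a rests on {5:c}
minimal pieces: {0:d}
ways to finish when only these pieces remain (= sum over removing one remaining piece with nothing left below it):
  1 left: {4}→1  {6}→1
  2 left: {4,6}→2  {5,6}→1
  3 left: {4,5,6}→3
  4 left: {3,4,5,6}→3
  5 left: {2,3,4,5,6}→3
  placing 0:d first → 3 extensions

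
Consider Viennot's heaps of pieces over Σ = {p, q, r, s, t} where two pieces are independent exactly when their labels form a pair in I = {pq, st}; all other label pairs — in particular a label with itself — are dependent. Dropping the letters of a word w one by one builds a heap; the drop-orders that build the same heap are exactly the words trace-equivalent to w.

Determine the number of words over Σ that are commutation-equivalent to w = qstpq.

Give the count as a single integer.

#0=q has no predecessor
#1=s depends on [0:q]
#2=t depends on [0:q]
#3=p depends on [1:s, 2:t]
#4=q depends on [1:s, 2:t]
sources: [0:q]
N(rest) = Σ N(rest − s) over sources s of rest; N(one piece) = 1:
  size 1 → [3]=1  [4]=1
  size 2 → [3,4]=2
  size 3 → [1,3,4]=2  [2,3,4]=2
  first=0(q) contributes 4

4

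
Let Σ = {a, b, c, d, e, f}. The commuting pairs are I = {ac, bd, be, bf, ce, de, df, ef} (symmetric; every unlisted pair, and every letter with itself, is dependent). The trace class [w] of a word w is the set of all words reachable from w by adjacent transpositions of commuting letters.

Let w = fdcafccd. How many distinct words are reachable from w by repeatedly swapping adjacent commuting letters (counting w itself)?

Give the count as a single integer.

piece 0:f — minimal
piece 1:d — minimal
piece 2:c rests on {0:f, 1:d}
piece 3:a rests on {0:f, 1:d}
piece 4:f rests on {2:c, 3:a}
piece 5:c rests on {4:f}
piece 6:c rests on {5:c}
piece 7:d rests on {6:c}
minimal pieces: {0:f, 1:d}
ways to finish when only these pieces remain (= sum over removing one remaining piece with nothing left below it):
  1 left: {7}→1
  2 left: {6,7}→1
  3 left: {5,6,7}→1
  4 left: {4,5,6,7}→1
  5 left: {2,4,5,6,7}→1  {3,4,5,6,7}→1
  6 left: {2,3,4,5,6,7}→2
  placing 0:f first → 2 extensions
  placing 1:d first → 2 extensions
total linear extensions = 4

4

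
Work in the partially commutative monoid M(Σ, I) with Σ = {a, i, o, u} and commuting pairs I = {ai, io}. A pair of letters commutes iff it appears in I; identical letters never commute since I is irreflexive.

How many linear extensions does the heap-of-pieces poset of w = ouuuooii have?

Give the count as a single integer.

piece 0:o — minimal
piece 1:u rests on {0:o}
piece 2:u rests on {1:u}
piece 3:u rests on {2:u}
piece 4:o rests on {3:u}
piece 5:o rests on {4:o}
piece 6:i rests on {3:u}
piece 7:i rests on {6:i}
minimal pieces: {0:o}
ways to finish when only these pieces remain (= sum over removing one remaining piece with nothing left below it):
  1 left: {5}→1  {7}→1
  2 left: {4,5}→1  {5,7}→2  {6,7}→1
  3 left: {4,5,7}→3  {5,6,7}→3
  4 left: {4,5,6,7}→6
  5 left: {3,4,5,6,7}→6
  6 left: {2,3,4,5,6,7}→6
  placing 0:o first → 6 extensions

6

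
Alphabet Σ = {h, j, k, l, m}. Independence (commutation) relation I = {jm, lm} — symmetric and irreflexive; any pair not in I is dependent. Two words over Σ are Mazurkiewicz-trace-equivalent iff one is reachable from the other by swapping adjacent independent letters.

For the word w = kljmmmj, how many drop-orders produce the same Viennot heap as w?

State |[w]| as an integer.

#0=k has no predecessor
#1=l depends on [0:k]
#2=j depends on [1:l]
#3=m depends on [0:k]
#4=m depends on [3:m]
#5=m depends on [4:m]
#6=j depends on [2:j]
sources: [0:k]
N(rest) = Σ N(rest − s) over sources s of rest; N(one piece) = 1:
  size 1 → [5]=1  [6]=1
  size 2 → [2,6]=1  [4,5]=1  [5,6]=2
  size 3 → [1,2,6]=1  [2,5,6]=3  [3,4,5]=1  [4,5,6]=3
  size 4 → [1,2,5,6]=4  [2,4,5,6]=6  [3,4,5,6]=4
  size 5 → [1,2,4,5,6]=10  [2,3,4,5,6]=10
  first=0(k) contributes 20

20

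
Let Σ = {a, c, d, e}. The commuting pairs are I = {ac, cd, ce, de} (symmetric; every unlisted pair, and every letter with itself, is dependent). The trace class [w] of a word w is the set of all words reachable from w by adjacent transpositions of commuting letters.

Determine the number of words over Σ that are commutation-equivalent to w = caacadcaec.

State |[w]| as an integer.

0(c) covers ∅
1(a) covers ∅
2(a) covers 1:a
3(c) covers 0:c
4(a) covers 2:a
5(d) covers 4:a
6(c) covers 3:c
7(a) covers 5:d
8(e) covers 7:a
9(c) covers 6:c
floor of heap: 0:c, 1:a
completions by unplaced set U, small U first (add the entries for U minus each lowest piece of U):
  |U|=1: {8}:1  {9}:1
  |U|=2: {6,9}:1  {7,8}:1  {8,9}:2
  |U|=3: {3,6,9}:1  {5,7,8}:1  {6,8,9}:3  {7,8,9}:3
  |U|=4: {0,3,6,9}:1  {3,6,8,9}:4  {4,5,7,8}:1  {5,7,8,9}:4  {6,7,8,9}:6
  |U|=5: {0,3,6,8,9}:5  {2,4,5,7,8}:1  {3,6,7,8,9}:10  {4,5,7,8,9}:5  {5,6,7,8,9}:10
  |U|=6: {0,3,6,7,8,9}:15  {1,2,4,5,7,8}:1  {2,4,5,7,8,9}:6  {3,5,6,7,8,9}:20  {4,5,6,7,8,9}:15
  |U|=7: {0,3,5,6,7,8,9}:35  {1,2,4,5,7,8,9}:7  {2,4,5,6,7,8,9}:21  {3,4,5,6,7,8,9}:35
  |U|=8: {0,3,4,5,6,7,8,9}:70  {1,2,4,5,6,7,8,9}:28  {2,3,4,5,6,7,8,9}:56
  start at 0(c): 84
  start at 1(a): 126
sum over floor = 210

210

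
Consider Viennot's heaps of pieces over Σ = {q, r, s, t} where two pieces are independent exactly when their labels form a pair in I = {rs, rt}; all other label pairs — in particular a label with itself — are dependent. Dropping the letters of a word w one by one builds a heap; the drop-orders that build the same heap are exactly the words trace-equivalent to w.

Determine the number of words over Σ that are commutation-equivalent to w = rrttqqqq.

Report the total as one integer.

0(r) covers ∅
1(r) covers 0:r
2(t) covers ∅
3(t) covers 2:t
4(q) covers 1:r, 3:t
5(q) covers 4:q
6(q) covers 5:q
7(q) covers 6:q
floor of heap: 0:r, 2:t
completions by unplaced set U, small U first (add the entries for U minus each lowest piece of U):
  |U|=1: {7}:1
  |U|=2: {6,7}:1
  |U|=3: {5,6,7}:1
  |U|=4: {4,5,6,7}:1
  |U|=5: {1,4,5,6,7}:1  {3,4,5,6,7}:1
  |U|=6: {0,1,4,5,6,7}:1  {1,3,4,5,6,7}:2  {2,3,4,5,6,7}:1
  start at 0(r): 3
  start at 2(t): 3
sum over floor = 6

6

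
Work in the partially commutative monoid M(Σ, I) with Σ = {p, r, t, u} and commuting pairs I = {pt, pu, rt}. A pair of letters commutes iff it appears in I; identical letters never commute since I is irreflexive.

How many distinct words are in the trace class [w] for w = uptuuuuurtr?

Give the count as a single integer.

#0=u has no predecessor
#1=p has no predecessor
#2=t depends on [0:u]
#3=u depends on [2:t]
#4=u depends on [3:u]
#5=u depends on [4:u]
#6=u depends on [5:u]
#7=u depends on [6:u]
#8=r depends on [1:p, 7:u]
#9=t depends on [7:u]
#10=r depends on [8:r]
sources: [0:u, 1:p]
N(rest) = Σ N(rest − s) over sources s of rest; N(one piece) = 1:
  size 1 → [9]=1  [10]=1
  size 2 → [8,10]=1  [9,10]=2
  size 3 → [1,8,10]=1  [8,9,10]=3
  size 4 → [1,8,9,10]=4  [7,8,9,10]=3
  size 5 → [1,7,8,9,10]=7  [6,7,8,9,10]=3
  size 6 → [1,6,7,8,9,10]=10  [5,6,7,8,9,10]=3
  size 7 → [1,5,6,7,8,9,10]=13  [4,5,6,7,8,9,10]=3
  size 8 → [1,4,5,6,7,8,9,10]=16  [3,4,5,6,7,8,9,10]=3
  size 9 → [1,3,4,5,6,7,8,9,10]=19  [2,3,4,5,6,7,8,9,10]=3
  first=0(u) contributes 22
  first=1(p) contributes 3
|[w]| = 25

25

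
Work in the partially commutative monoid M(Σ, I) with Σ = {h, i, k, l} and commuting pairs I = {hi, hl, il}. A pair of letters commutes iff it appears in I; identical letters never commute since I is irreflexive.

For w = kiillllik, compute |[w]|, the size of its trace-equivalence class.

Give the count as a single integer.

#0=k has no predecessor
#1=i depends on [0:k]
#2=i depends on [1:i]
#3=l depends on [0:k]
#4=l depends on [3:l]
#5=l depends on [4:l]
#6=l depends on [5:l]
#7=i depends on [2:i]
#8=k depends on [6:l, 7:i]
sources: [0:k]
N(rest) = Σ N(rest − s) over sources s of rest; N(one piece) = 1:
  size 1 → [8]=1
  size 2 → [6,8]=1  [7,8]=1
  size 3 → [2,7,8]=1  [5,6,8]=1  [6,7,8]=2
  size 4 → [1,2,7,8]=1  [2,6,7,8]=3  [4,5,6,8]=1  [5,6,7,8]=3
  size 5 → [1,2,6,7,8]=4  [2,5,6,7,8]=6  [3,4,5,6,8]=1  [4,5,6,7,8]=4
  size 6 → [1,2,5,6,7,8]=10  [2,4,5,6,7,8]=10  [3,4,5,6,7,8]=5
  size 7 → [1,2,4,5,6,7,8]=20  [2,3,4,5,6,7,8]=15
  first=0(k) contributes 35

35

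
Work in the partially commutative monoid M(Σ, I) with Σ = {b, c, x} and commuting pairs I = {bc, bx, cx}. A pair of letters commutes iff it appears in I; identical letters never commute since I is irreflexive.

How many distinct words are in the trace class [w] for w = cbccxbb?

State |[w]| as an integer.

140

0(c) covers ∅
1(b) covers ∅
2(c) covers 0:c
3(c) covers 2:c
4(x) covers ∅
5(b) covers 1:b
6(b) covers 5:b
floor of heap: 0:c, 1:b, 4:x
completions by unplaced set U, small U first (add the entries for U minus each lowest piece of U):
  |U|=1: {3}:1  {4}:1  {6}:1
  |U|=2: {2,3}:1  {3,4}:2  {3,6}:2  {4,6}:2  {5,6}:1
  |U|=3: {0,2,3}:1  {1,5,6}:1  {2,3,4}:3  {2,3,6}:3  {3,4,6}:6  {3,5,6}:3  {4,5,6}:3
  |U|=4: {0,2,3,4}:4  {0,2,3,6}:4  {1,3,5,6}:4  {1,4,5,6}:4  {2,3,4,6}:12  {2,3,5,6}:6  {3,4,5,6}:12
  |U|=5: {0,2,3,4,6}:20  {0,2,3,5,6}:10  {1,2,3,5,6}:10  {1,3,4,5,6}:20  {2,3,4,5,6}:30
  start at 0(c): 60
  start at 1(b): 60
  start at 4(x): 20
sum over floor = 140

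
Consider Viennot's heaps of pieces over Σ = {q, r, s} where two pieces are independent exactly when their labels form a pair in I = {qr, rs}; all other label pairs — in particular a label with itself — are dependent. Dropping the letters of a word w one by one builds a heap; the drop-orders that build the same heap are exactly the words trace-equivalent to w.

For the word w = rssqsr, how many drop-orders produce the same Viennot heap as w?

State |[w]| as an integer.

piece 0:r — minimal
piece 1:s — minimal
piece 2:s rests on {1:s}
piece 3:q rests on {2:s}
piece 4:s rests on {3:q}
piece 5:r rests on {0:r}
minimal pieces: {0:r, 1:s}
ways to finish when only these pieces remain (= sum over removing one remaining piece with nothing left below it):
  1 left: {4}→1  {5}→1
  2 left: {0,5}→1  {3,4}→1  {4,5}→2
  3 left: {0,4,5}→3  {2,3,4}→1  {3,4,5}→3
  4 left: {0,3,4,5}→6  {1,2,3,4}→1  {2,3,4,5}→4
  placing 0:r first → 5 extensions
  placing 1:s first → 10 extensions
total linear extensions = 15

15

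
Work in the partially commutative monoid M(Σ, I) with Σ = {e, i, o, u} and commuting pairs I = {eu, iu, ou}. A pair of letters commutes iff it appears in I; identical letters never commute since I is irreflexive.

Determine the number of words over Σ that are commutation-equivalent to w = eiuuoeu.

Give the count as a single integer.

35

#0=e has no predecessor
#1=i depends on [0:e]
#2=u has no predecessor
#3=u depends on [2:u]
#4=o depends on [1:i]
#5=e depends on [4:o]
#6=u depends on [3:u]
sources: [0:e, 2:u]
N(rest) = Σ N(rest − s) over sources s of rest; N(one piece) = 1:
  size 1 → [5]=1  [6]=1
  size 2 → [3,6]=1  [4,5]=1  [5,6]=2
  size 3 → [1,4,5]=1  [2,3,6]=1  [3,5,6]=3  [4,5,6]=3
  size 4 → [0,1,4,5]=1  [1,4,5,6]=4  [2,3,5,6]=4  [3,4,5,6]=6
  size 5 → [0,1,4,5,6]=5  [1,3,4,5,6]=10  [2,3,4,5,6]=10
  first=0(e) contributes 20
  first=2(u) contributes 15
|[w]| = 35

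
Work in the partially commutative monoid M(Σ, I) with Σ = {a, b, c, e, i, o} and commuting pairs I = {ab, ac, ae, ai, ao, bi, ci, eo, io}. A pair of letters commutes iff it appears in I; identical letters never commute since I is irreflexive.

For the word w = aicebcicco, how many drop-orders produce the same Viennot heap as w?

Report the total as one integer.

120

piece 0:a — minimal
piece 1:i — minimal
piece 2:c — minimal
piece 3:e rests on {1:i, 2:c}
piece 4:b rests on {3:e}
piece 5:c rests on {4:b}
piece 6:i rests on {3:e}
piece 7:c rests on {5:c}
piece 8:c rests on {7:c}
piece 9:o rests on {8:c}
minimal pieces: {0:a, 1:i, 2:c}
ways to finish when only these pieces remain (= sum over removing one remaining piece with nothing left below it):
  1 left: {0}→1  {6}→1  {9}→1
  2 left: {0,6}→2  {0,9}→2  {6,9}→2  {8,9}→1
  3 left: {0,6,9}→6  {0,8,9}→3  {6,8,9}→3  {7,8,9}→1
  4 left: {0,6,8,9}→12  {0,7,8,9}→4  {5,7,8,9}→1  {6,7,8,9}→4
  5 left: {0,5,7,8,9}→5  {0,6,7,8,9}→20  {4,5,7,8,9}→1  {5,6,7,8,9}→5
  6 left: {0,4,5,7,8,9}→6  {0,5,6,7,8,9}→30  {4,5,6,7,8,9}→6
  7 left: {0,4,5,6,7,8,9}→42  {3,4,5,6,7,8,9}→6
  8 left: {0,3,4,5,6,7,8,9}→48  {1,3,4,5,6,7,8,9}→6  {2,3,4,5,6,7,8,9}→6
  placing 0:a first → 12 extensions
  placing 1:i first → 54 extensions
  placing 2:c first → 54 extensions
total linear extensions = 120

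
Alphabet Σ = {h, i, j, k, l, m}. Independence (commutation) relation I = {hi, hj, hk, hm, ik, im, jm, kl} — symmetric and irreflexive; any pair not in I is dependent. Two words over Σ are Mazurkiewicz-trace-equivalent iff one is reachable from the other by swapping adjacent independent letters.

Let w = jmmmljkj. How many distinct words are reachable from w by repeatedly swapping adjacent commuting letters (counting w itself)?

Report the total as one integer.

4

0(j) covers ∅
1(m) covers ∅
2(m) covers 1:m
3(m) covers 2:m
4(l) covers 0:j, 3:m
5(j) covers 4:l
6(k) covers 5:j
7(j) covers 6:k
floor of heap: 0:j, 1:m
completions by unplaced set U, small U first (add the entries for U minus each lowest piece of U):
  |U|=1: {7}:1
  |U|=2: {6,7}:1
  |U|=3: {5,6,7}:1
  |U|=4: {4,5,6,7}:1
  |U|=5: {0,4,5,6,7}:1  {3,4,5,6,7}:1
  |U|=6: {0,3,4,5,6,7}:2  {2,3,4,5,6,7}:1
  start at 0(j): 1
  start at 1(m): 3
sum over floor = 4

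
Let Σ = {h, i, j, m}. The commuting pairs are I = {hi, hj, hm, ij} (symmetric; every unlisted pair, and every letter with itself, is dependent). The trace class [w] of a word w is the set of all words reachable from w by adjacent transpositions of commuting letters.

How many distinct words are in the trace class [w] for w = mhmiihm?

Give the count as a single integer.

21

drop 0:m onto floor
drop 1:h onto floor
drop 2:m onto {0:m}
drop 3:i onto {2:m}
drop 4:i onto {3:i}
drop 5:h onto {1:h}
drop 6:m onto {4:i}
ground layer = {0:m, 1:h}
drop-orders for the pieces not yet dropped (sum over which currently-grounded one goes next):
  1 to go: {5} 1  {6} 1
  2 to go: {1,5} 1  {4,6} 1  {5,6} 2
  3 to go: {1,5,6} 3  {3,4,6} 1  {4,5,6} 3
  4 to go: {1,4,5,6} 6  {2,3,4,6} 1  {3,4,5,6} 4
  5 to go: {0,2,3,4,6} 1  {1,3,4,5,6} 10  {2,3,4,5,6} 5
  if 0:m drops first: 15 orders
  if 1:h drops first: 6 orders
heap linearizations: 21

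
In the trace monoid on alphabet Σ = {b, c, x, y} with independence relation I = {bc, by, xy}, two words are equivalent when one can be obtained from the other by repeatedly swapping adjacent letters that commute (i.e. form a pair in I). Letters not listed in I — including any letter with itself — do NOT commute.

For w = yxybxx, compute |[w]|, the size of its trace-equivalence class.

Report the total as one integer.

15

0(y) covers ∅
1(x) covers ∅
2(y) covers 0:y
3(b) covers 1:x
4(x) covers 3:b
5(x) covers 4:x
floor of heap: 0:y, 1:x
completions by unplaced set U, small U first (add the entries for U minus each lowest piece of U):
  |U|=1: {2}:1  {5}:1
  |U|=2: {0,2}:1  {2,5}:2  {4,5}:1
  |U|=3: {0,2,5}:3  {2,4,5}:3  {3,4,5}:1
  |U|=4: {0,2,4,5}:6  {1,3,4,5}:1  {2,3,4,5}:4
  start at 0(y): 5
  start at 1(x): 10
sum over floor = 15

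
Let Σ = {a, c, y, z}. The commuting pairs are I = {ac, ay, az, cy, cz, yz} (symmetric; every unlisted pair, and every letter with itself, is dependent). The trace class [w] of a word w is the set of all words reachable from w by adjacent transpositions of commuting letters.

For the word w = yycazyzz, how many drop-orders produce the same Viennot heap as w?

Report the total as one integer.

1120

drop 0:y onto floor
drop 1:y onto {0:y}
drop 2:c onto floor
drop 3:a onto floor
drop 4:z onto floor
drop 5:y onto {1:y}
drop 6:z onto {4:z}
drop 7:z onto {6:z}
ground layer = {0:y, 2:c, 3:a, 4:z}
drop-orders for the pieces not yet dropped (sum over which currently-grounded one goes next):
  1 to go: {2} 1  {3} 1  {5} 1  {7} 1
  2 to go: {1,5} 1  {2,3} 2  {2,5} 2  {2,7} 2  {3,5} 2  {3,7} 2  {5,7} 2  {6,7} 1
  3 to go: {0,1,5} 1  {1,2,5} 3  {1,3,5} 3  {1,5,7} 3  {2,3,5} 6  {2,3,7} 6  {2,5,7} 6  {2,6,7} 3  {3,5,7} 6  {3,6,7} 3  {4,6,7} 1  {5,6,7} 3
  4 to go: {0,1,2,5} 4  {0,1,3,5} 4  {0,1,5,7} 4  {1,2,3,5} 12  {1,2,5,7} 12  {1,3,5,7} 12  {1,5,6,7} 6  {2,3,5,7} 24  {2,3,6,7} 12  {2,4,6,7} 4  {2,5,6,7} 12  {3,4,6,7} 4  {3,5,6,7} 12  {4,5,6,7} 4
  5 to go: {0,1,2,3,5} 20  {0,1,2,5,7} 20  {0,1,3,5,7} 20  {0,1,5,6,7} 10  {1,2,3,5,7} 60  {1,2,5,6,7} 30  {1,3,5,6,7} 30  {1,4,5,6,7} 10  {2,3,4,6,7} 20  {2,3,5,6,7} 60  {2,4,5,6,7} 20  {3,4,5,6,7} 20
  6 to go: {0,1,2,3,5,7} 120  {0,1,2,5,6,7} 60  {0,1,3,5,6,7} 60  {0,1,4,5,6,7} 20  {1,2,3,5,6,7} 180  {1,2,4,5,6,7} 60  {1,3,4,5,6,7} 60  {2,3,4,5,6,7} 120
  if 0:y drops first: 420 orders
  if 2:c drops first: 140 orders
  if 3:a drops first: 140 orders
  if 4:z drops first: 420 orders
heap linearizations: 1120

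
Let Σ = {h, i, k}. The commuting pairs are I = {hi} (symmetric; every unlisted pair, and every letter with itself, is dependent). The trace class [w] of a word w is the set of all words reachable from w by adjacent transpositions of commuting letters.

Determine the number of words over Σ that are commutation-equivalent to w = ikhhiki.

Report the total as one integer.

drop 0:i onto floor
drop 1:k onto {0:i}
drop 2:h onto {1:k}
drop 3:h onto {2:h}
drop 4:i onto {1:k}
drop 5:k onto {3:h, 4:i}
drop 6:i onto {5:k}
ground layer = {0:i}
drop-orders for the pieces not yet dropped (sum over which currently-grounded one goes next):
  1 to go: {6} 1
  2 to go: {5,6} 1
  3 to go: {3,5,6} 1  {4,5,6} 1
  4 to go: {2,3,5,6} 1  {3,4,5,6} 2
  5 to go: {2,3,4,5,6} 3
  if 0:i drops first: 3 orders

3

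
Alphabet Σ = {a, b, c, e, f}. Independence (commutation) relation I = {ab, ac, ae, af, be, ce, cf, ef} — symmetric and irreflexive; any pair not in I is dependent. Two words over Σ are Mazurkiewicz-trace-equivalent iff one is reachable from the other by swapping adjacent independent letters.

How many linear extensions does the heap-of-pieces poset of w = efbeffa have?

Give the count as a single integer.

105

#0=e has no predecessor
#1=f has no predecessor
#2=b depends on [1:f]
#3=e depends on [0:e]
#4=f depends on [2:b]
#5=f depends on [4:f]
#6=a has no predecessor
sources: [0:e, 1:f, 6:a]
N(rest) = Σ N(rest − s) over sources s of rest; N(one piece) = 1:
  size 1 → [3]=1  [5]=1  [6]=1
  size 2 → [0,3]=1  [3,5]=2  [3,6]=2  [4,5]=1  [5,6]=2
  size 3 → [0,3,5]=3  [0,3,6]=3  [2,4,5]=1  [3,4,5]=3  [3,5,6]=6  [4,5,6]=3
  size 4 → [0,3,4,5]=6  [0,3,5,6]=12  [1,2,4,5]=1  [2,3,4,5]=4  [2,4,5,6]=4  [3,4,5,6]=12
  size 5 → [0,2,3,4,5]=10  [0,3,4,5,6]=30  [1,2,3,4,5]=5  [1,2,4,5,6]=5  [2,3,4,5,6]=20
  first=0(e) contributes 30
  first=1(f) contributes 60
  first=6(a) contributes 15
|[w]| = 105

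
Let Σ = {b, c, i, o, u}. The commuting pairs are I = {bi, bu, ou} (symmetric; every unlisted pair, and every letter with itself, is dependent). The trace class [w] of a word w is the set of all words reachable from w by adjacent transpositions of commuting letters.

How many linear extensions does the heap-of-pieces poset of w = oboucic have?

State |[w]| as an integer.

4

drop 0:o onto floor
drop 1:b onto {0:o}
drop 2:o onto {1:b}
drop 3:u onto floor
drop 4:c onto {2:o, 3:u}
drop 5:i onto {4:c}
drop 6:c onto {5:i}
ground layer = {0:o, 3:u}
drop-orders for the pieces not yet dropped (sum over which currently-grounded one goes next):
  1 to go: {6} 1
  2 to go: {5,6} 1
  3 to go: {4,5,6} 1
  4 to go: {2,4,5,6} 1  {3,4,5,6} 1
  5 to go: {1,2,4,5,6} 1  {2,3,4,5,6} 2
  if 0:o drops first: 3 orders
  if 3:u drops first: 1 orders
heap linearizations: 4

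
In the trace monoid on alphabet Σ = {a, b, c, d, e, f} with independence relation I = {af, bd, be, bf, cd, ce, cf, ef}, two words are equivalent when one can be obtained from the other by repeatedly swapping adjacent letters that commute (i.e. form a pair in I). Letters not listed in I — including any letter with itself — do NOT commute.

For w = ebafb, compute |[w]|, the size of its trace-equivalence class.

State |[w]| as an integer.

0(e) covers ∅
1(b) covers ∅
2(a) covers 0:e, 1:b
3(f) covers ∅
4(b) covers 2:a
floor of heap: 0:e, 1:b, 3:f
completions by unplaced set U, small U first (add the entries for U minus each lowest piece of U):
  |U|=1: {3}:1  {4}:1
  |U|=2: {2,4}:1  {3,4}:2
  |U|=3: {0,2,4}:1  {1,2,4}:1  {2,3,4}:3
  start at 0(e): 4
  start at 1(b): 4
  start at 3(f): 2
sum over floor = 10

10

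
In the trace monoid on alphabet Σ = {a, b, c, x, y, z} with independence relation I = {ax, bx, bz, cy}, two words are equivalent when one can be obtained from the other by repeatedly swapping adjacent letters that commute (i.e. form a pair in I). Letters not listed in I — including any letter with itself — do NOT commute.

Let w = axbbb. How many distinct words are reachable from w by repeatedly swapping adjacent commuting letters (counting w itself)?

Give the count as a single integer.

5

piece 0:a — minimal
piece 1:x — minimal
piece 2:b rests on {0:a}
piece 3:b rests on {2:b}
piece 4:b rests on {3:b}
minimal pieces: {0:a, 1:x}
ways to finish when only these pieces remain (= sum over removing one remaining piece with nothing left below it):
  1 left: {1}→1  {4}→1
  2 left: {1,4}→2  {3,4}→1
  3 left: {1,3,4}→3  {2,3,4}→1
  placing 0:a first → 4 extensions
  placing 1:x first → 1 extensions
total linear extensions = 5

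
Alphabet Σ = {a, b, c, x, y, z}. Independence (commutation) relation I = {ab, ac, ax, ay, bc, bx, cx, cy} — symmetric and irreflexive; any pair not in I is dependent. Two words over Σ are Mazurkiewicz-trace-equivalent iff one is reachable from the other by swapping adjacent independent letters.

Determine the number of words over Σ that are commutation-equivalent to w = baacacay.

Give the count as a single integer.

piece 0:b — minimal
piece 1:a — minimal
piece 2:a rests on {1:a}
piece 3:c — minimal
piece 4:a rests on {2:a}
piece 5:c rests on {3:c}
piece 6:a rests on {4:a}
piece 7:y rests on {0:b}
minimal pieces: {0:b, 1:a, 3:c}
ways to finish when only these pieces remain (= sum over removing one remaining piece with nothing left below it):
  1 left: {5}→1  {6}→1  {7}→1
  2 left: {0,7}→1  {3,5}→1  {4,6}→1  {5,6}→2  {5,7}→2  {6,7}→2
  3 left: {0,5,7}→3  {0,6,7}→3  {2,4,6}→1  {3,5,6}→3  {3,5,7}→3  {4,5,6}→3  {4,6,7}→3  {5,6,7}→6
  4 left: {0,3,5,7}→6  {0,4,6,7}→6  {0,5,6,7}→12  {1,2,4,6}→1  {2,4,5,6}→4  {2,4,6,7}→4  {3,4,5,6}→6  {3,5,6,7}→12  {4,5,6,7}→12
  5 left: {0,2,4,6,7}→10  {0,3,5,6,7}→30  {0,4,5,6,7}→30  {1,2,4,5,6}→5  {1,2,4,6,7}→5  {2,3,4,5,6}→10  {2,4,5,6,7}→20  {3,4,5,6,7}→30
  6 left: {0,1,2,4,6,7}→15  {0,2,4,5,6,7}→60  {0,3,4,5,6,7}→90  {1,2,3,4,5,6}→15  {1,2,4,5,6,7}→30  {2,3,4,5,6,7}→60
  placing 0:b first → 105 extensions
  placing 1:a first → 210 extensions
  placing 3:c first → 105 extensions
total linear extensions = 420

420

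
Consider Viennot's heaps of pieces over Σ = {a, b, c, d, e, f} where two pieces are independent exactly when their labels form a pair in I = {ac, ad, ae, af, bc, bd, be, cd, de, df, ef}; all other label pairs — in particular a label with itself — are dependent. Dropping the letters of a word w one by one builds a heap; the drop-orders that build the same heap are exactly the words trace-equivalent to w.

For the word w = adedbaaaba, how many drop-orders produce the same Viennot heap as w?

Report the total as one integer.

360

#0=a has no predecessor
#1=d has no predecessor
#2=e has no predecessor
#3=d depends on [1:d]
#4=b depends on [0:a]
#5=a depends on [4:b]
#6=a depends on [5:a]
#7=a depends on [6:a]
#8=b depends on [7:a]
#9=a depends on [8:b]
sources: [0:a, 1:d, 2:e]
N(rest) = Σ N(rest − s) over sources s of rest; N(one piece) = 1:
  size 1 → [2]=1  [3]=1  [9]=1
  size 2 → [1,3]=1  [2,3]=2  [2,9]=2  [3,9]=2  [8,9]=1
  size 3 → [1,2,3]=3  [1,3,9]=3  [2,3,9]=6  [2,8,9]=3  [3,8,9]=3  [7,8,9]=1
  size 4 → [1,2,3,9]=12  [1,3,8,9]=6  [2,3,8,9]=12  [2,7,8,9]=4  [3,7,8,9]=4  [6,7,8,9]=1
  size 5 → [1,2,3,8,9]=30  [1,3,7,8,9]=10  [2,3,7,8,9]=20  [2,6,7,8,9]=5  [3,6,7,8,9]=5  [5,6,7,8,9]=1
  size 6 → [1,2,3,7,8,9]=60  [1,3,6,7,8,9]=15  [2,3,6,7,8,9]=30  [2,5,6,7,8,9]=6  [3,5,6,7,8,9]=6  [4,5,6,7,8,9]=1
  size 7 → [0,4,5,6,7,8,9]=1  [1,2,3,6,7,8,9]=105  [1,3,5,6,7,8,9]=21  [2,3,5,6,7,8,9]=42  [2,4,5,6,7,8,9]=7  [3,4,5,6,7,8,9]=7
  size 8 → [0,2,4,5,6,7,8,9]=8  [0,3,4,5,6,7,8,9]=8  [1,2,3,5,6,7,8,9]=168  [1,3,4,5,6,7,8,9]=28  [2,3,4,5,6,7,8,9]=56
  first=0(a) contributes 252
  first=1(d) contributes 72
  first=2(e) contributes 36
|[w]| = 360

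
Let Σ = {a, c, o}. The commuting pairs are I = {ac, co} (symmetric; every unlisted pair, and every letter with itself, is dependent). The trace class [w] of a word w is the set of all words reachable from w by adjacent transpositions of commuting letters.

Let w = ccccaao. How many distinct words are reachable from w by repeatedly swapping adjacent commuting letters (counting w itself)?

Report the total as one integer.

#0=c has no predecessor
#1=c depends on [0:c]
#2=c depends on [1:c]
#3=c depends on [2:c]
#4=a has no predecessor
#5=a depends on [4:a]
#6=o depends on [5:a]
sources: [0:c, 4:a]
N(rest) = Σ N(rest − s) over sources s of rest; N(one piece) = 1:
  size 1 → [3]=1  [6]=1
  size 2 → [2,3]=1  [3,6]=2  [5,6]=1
  size 3 → [1,2,3]=1  [2,3,6]=3  [3,5,6]=3  [4,5,6]=1
  size 4 → [0,1,2,3]=1  [1,2,3,6]=4  [2,3,5,6]=6  [3,4,5,6]=4
  size 5 → [0,1,2,3,6]=5  [1,2,3,5,6]=10  [2,3,4,5,6]=10
  first=0(c) contributes 20
  first=4(a) contributes 15
|[w]| = 35

35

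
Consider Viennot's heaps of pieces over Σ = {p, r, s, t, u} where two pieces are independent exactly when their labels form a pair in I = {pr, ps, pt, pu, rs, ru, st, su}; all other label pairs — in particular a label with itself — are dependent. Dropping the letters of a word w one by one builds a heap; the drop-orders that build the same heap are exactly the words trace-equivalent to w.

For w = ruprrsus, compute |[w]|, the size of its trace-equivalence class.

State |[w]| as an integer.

1680

#0=r has no predecessor
#1=u has no predecessor
#2=p has no predecessor
#3=r depends on [0:r]
#4=r depends on [3:r]
#5=s has no predecessor
#6=u depends on [1:u]
#7=s depends on [5:s]
sources: [0:r, 1:u, 2:p, 5:s]
N(rest) = Σ N(rest − s) over sources s of rest; N(one piece) = 1:
  size 1 → [2]=1  [4]=1  [6]=1  [7]=1
  size 2 → [1,6]=1  [2,4]=2  [2,6]=2  [2,7]=2  [3,4]=1  [4,6]=2  [4,7]=2  [5,7]=1  [6,7]=2
  size 3 → [0,3,4]=1  [1,2,6]=3  [1,4,6]=3  [1,6,7]=3  [2,3,4]=3  [2,4,6]=6  [2,4,7]=6  [2,5,7]=3  [2,6,7]=6  [3,4,6]=3  [3,4,7]=3  [4,5,7]=3  [4,6,7]=6  [5,6,7]=3
  size 4 → [0,2,3,4]=4  [0,3,4,6]=4  [0,3,4,7]=4  [1,2,4,6]=12  [1,2,6,7]=12  [1,3,4,6]=6  [1,4,6,7]=12  [1,5,6,7]=6  [2,3,4,6]=12  [2,3,4,7]=12  [2,4,5,7]=12  [2,4,6,7]=24  [2,5,6,7]=12  [3,4,5,7]=6  [3,4,6,7]=12  [4,5,6,7]=12
  size 5 → [0,1,3,4,6]=10  [0,2,3,4,6]=20  [0,2,3,4,7]=20  [0,3,4,5,7]=10  [0,3,4,6,7]=20  [1,2,3,4,6]=30  [1,2,4,6,7]=60  [1,2,5,6,7]=30  [1,3,4,6,7]=30  [1,4,5,6,7]=30  [2,3,4,5,7]=30  [2,3,4,6,7]=60  [2,4,5,6,7]=60  [3,4,5,6,7]=30
  size 6 → [0,1,2,3,4,6]=60  [0,1,3,4,6,7]=60  [0,2,3,4,5,7]=60  [0,2,3,4,6,7]=120  [0,3,4,5,6,7]=60  [1,2,3,4,6,7]=180  [1,2,4,5,6,7]=180  [1,3,4,5,6,7]=90  [2,3,4,5,6,7]=180
  first=0(r) contributes 630
  first=1(u) contributes 420
  first=2(p) contributes 210
  first=5(s) contributes 420
|[w]| = 1680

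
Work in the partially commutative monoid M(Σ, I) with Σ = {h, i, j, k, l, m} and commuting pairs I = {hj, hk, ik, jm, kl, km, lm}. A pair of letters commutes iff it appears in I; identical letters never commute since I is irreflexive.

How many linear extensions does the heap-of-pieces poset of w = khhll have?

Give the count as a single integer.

5

0(k) covers ∅
1(h) covers ∅
2(h) covers 1:h
3(l) covers 2:h
4(l) covers 3:l
floor of heap: 0:k, 1:h
completions by unplaced set U, small U first (add the entries for U minus each lowest piece of U):
  |U|=1: {0}:1  {4}:1
  |U|=2: {0,4}:2  {3,4}:1
  |U|=3: {0,3,4}:3  {2,3,4}:1
  start at 0(k): 1
  start at 1(h): 4
sum over floor = 5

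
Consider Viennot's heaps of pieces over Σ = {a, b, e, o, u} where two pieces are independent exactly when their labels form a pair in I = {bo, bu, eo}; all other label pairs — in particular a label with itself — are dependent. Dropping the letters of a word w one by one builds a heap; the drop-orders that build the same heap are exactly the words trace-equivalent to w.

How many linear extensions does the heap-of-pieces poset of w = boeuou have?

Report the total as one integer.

3

piece 0:b — minimal
piece 1:o — minimal
piece 2:e rests on {0:b}
piece 3:u rests on {1:o, 2:e}
piece 4:o rests on {3:u}
piece 5:u rests on {4:o}
minimal pieces: {0:b, 1:o}
ways to finish when only these pieces remain (= sum over removing one remaining piece with nothing left below it):
  1 left: {5}→1
  2 left: {4,5}→1
  3 left: {3,4,5}→1
  4 left: {1,3,4,5}→1  {2,3,4,5}→1
  placing 0:b first → 2 extensions
  placing 1:o first → 1 extensions
total linear extensions = 3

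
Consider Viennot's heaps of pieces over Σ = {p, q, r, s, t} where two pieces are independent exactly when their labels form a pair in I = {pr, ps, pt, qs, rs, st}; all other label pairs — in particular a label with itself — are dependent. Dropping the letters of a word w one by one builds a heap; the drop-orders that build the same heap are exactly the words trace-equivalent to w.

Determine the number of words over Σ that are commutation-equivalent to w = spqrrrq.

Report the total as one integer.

7

0(s) covers ∅
1(p) covers ∅
2(q) covers 1:p
3(r) covers 2:q
4(r) covers 3:r
5(r) covers 4:r
6(q) covers 5:r
floor of heap: 0:s, 1:p
completions by unplaced set U, small U first (add the entries for U minus each lowest piece of U):
  |U|=1: {0}:1  {6}:1
  |U|=2: {0,6}:2  {5,6}:1
  |U|=3: {0,5,6}:3  {4,5,6}:1
  |U|=4: {0,4,5,6}:4  {3,4,5,6}:1
  |U|=5: {0,3,4,5,6}:5  {2,3,4,5,6}:1
  start at 0(s): 1
  start at 1(p): 6
sum over floor = 7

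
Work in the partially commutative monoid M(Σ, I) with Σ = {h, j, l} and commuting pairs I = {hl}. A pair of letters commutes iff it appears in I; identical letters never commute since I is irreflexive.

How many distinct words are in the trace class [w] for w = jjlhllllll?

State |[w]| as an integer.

8

drop 0:j onto floor
drop 1:j onto {0:j}
drop 2:l onto {1:j}
drop 3:h onto {1:j}
drop 4:l onto {2:l}
drop 5:l onto {4:l}
drop 6:l onto {5:l}
drop 7:l onto {6:l}
drop 8:l onto {7:l}
drop 9:l onto {8:l}
ground layer = {0:j}
drop-orders for the pieces not yet dropped (sum over which currently-grounded one goes next):
  1 to go: {3} 1  {9} 1
  2 to go: {3,9} 2  {8,9} 1
  3 to go: {3,8,9} 3  {7,8,9} 1
  4 to go: {3,7,8,9} 4  {6,7,8,9} 1
  5 to go: {3,6,7,8,9} 5  {5,6,7,8,9} 1
  6 to go: {3,5,6,7,8,9} 6  {4,5,6,7,8,9} 1
  7 to go: {2,4,5,6,7,8,9} 1  {3,4,5,6,7,8,9} 7
  8 to go: {2,3,4,5,6,7,8,9} 8
  if 0:j drops first: 8 orders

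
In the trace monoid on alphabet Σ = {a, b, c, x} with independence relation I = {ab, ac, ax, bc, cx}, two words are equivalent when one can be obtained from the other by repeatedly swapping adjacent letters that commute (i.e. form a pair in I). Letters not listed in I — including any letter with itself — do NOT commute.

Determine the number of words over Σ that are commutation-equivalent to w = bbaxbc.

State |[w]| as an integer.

drop 0:b onto floor
drop 1:b onto {0:b}
drop 2:a onto floor
drop 3:x onto {1:b}
drop 4:b onto {3:x}
drop 5:c onto floor
ground layer = {0:b, 2:a, 5:c}
drop-orders for the pieces not yet dropped (sum over which currently-grounded one goes next):
  1 to go: {2} 1  {4} 1  {5} 1
  2 to go: {2,4} 2  {2,5} 2  {3,4} 1  {4,5} 2
  3 to go: {1,3,4} 1  {2,3,4} 3  {2,4,5} 6  {3,4,5} 3
  4 to go: {0,1,3,4} 1  {1,2,3,4} 4  {1,3,4,5} 4  {2,3,4,5} 12
  if 0:b drops first: 20 orders
  if 2:a drops first: 5 orders
  if 5:c drops first: 5 orders
heap linearizations: 30

30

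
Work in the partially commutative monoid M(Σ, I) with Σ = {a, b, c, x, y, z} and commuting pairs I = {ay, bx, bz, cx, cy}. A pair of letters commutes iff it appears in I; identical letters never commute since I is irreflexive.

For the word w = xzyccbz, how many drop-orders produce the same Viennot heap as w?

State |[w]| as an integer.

6

piece 0:x — minimal
piece 1:z rests on {0:x}
piece 2:y rests on {1:z}
piece 3:c rests on {1:z}
piece 4:c rests on {3:c}
piece 5:b rests on {2:y, 4:c}
piece 6:z rests on {2:y, 4:c}
minimal pieces: {0:x}
ways to finish when only these pieces remain (= sum over removing one remaining piece with nothing left below it):
  1 left: {5}→1  {6}→1
  2 left: {5,6}→2
  3 left: {2,5,6}→2  {4,5,6}→2
  4 left: {2,4,5,6}→4  {3,4,5,6}→2
  5 left: {2,3,4,5,6}→6
  placing 0:x first → 6 extensions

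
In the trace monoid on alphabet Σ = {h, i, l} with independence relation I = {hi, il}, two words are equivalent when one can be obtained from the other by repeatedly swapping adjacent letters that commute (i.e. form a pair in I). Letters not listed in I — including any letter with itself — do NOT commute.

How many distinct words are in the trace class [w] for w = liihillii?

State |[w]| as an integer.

126

#0=l has no predecessor
#1=i has no predecessor
#2=i depends on [1:i]
#3=h depends on [0:l]
#4=i depends on [2:i]
#5=l depends on [3:h]
#6=l depends on [5:l]
#7=i depends on [4:i]
#8=i depends on [7:i]
sources: [0:l, 1:i]
N(rest) = Σ N(rest − s) over sources s of rest; N(one piece) = 1:
  size 1 → [6]=1  [8]=1
  size 2 → [5,6]=1  [6,8]=2  [7,8]=1
  size 3 → [3,5,6]=1  [4,7,8]=1  [5,6,8]=3  [6,7,8]=3
  size 4 → [0,3,5,6]=1  [2,4,7,8]=1  [3,5,6,8]=4  [4,6,7,8]=4  [5,6,7,8]=6
  size 5 → [0,3,5,6,8]=5  [1,2,4,7,8]=1  [2,4,6,7,8]=5  [3,5,6,7,8]=10  [4,5,6,7,8]=10
  size 6 → [0,3,5,6,7,8]=15  [1,2,4,6,7,8]=6  [2,4,5,6,7,8]=15  [3,4,5,6,7,8]=20
  size 7 → [0,3,4,5,6,7,8]=35  [1,2,4,5,6,7,8]=21  [2,3,4,5,6,7,8]=35
  first=0(l) contributes 56
  first=1(i) contributes 70
|[w]| = 126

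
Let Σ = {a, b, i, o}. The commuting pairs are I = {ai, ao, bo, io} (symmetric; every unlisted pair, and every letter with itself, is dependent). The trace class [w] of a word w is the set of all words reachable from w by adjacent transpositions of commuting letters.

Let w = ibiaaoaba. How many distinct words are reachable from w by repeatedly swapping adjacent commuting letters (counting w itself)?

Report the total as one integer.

piece 0:i — minimal
piece 1:b rests on {0:i}
piece 2:i rests on {1:b}
piece 3:a rests on {1:b}
piece 4:a rests on {3:a}
piece 5:o — minimal
piece 6:a rests on {4:a}
piece 7:b rests on {2:i, 6:a}
piece 8:a rests on {7:b}
minimal pieces: {0:i, 5:o}
ways to finish when only these pieces remain (= sum over removing one remaining piece with nothing left below it):
  1 left: {5}→1  {8}→1
  2 left: {5,8}→2  {7,8}→1
  3 left: {2,7,8}→1  {5,7,8}→3  {6,7,8}→1
  4 left: {2,5,7,8}→4  {2,6,7,8}→2  {4,6,7,8}→1  {5,6,7,8}→4
  5 left: {2,4,6,7,8}→3  {2,5,6,7,8}→10  {3,4,6,7,8}→1  {4,5,6,7,8}→5
  6 left: {2,3,4,6,7,8}→4  {2,4,5,6,7,8}→18  {3,4,5,6,7,8}→6
  7 left: {1,2,3,4,6,7,8}→4  {2,3,4,5,6,7,8}→28
  placing 0:i first → 32 extensions
  placing 5:o first → 4 extensions
total linear extensions = 36

36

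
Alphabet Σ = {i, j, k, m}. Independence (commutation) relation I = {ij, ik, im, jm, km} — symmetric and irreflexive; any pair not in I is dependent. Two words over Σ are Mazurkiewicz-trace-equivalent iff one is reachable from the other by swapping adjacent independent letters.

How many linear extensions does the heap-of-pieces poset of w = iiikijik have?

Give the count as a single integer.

56

#0=i has no predecessor
#1=i depends on [0:i]
#2=i depends on [1:i]
#3=k has no predecessor
#4=i depends on [2:i]
#5=j depends on [3:k]
#6=i depends on [4:i]
#7=k depends on [5:j]
sources: [0:i, 3:k]
N(rest) = Σ N(rest − s) over sources s of rest; N(one piece) = 1:
  size 1 → [6]=1  [7]=1
  size 2 → [4,6]=1  [5,7]=1  [6,7]=2
  size 3 → [2,4,6]=1  [3,5,7]=1  [4,6,7]=3  [5,6,7]=3
  size 4 → [1,2,4,6]=1  [2,4,6,7]=4  [3,5,6,7]=4  [4,5,6,7]=6
  size 5 → [0,1,2,4,6]=1  [1,2,4,6,7]=5  [2,4,5,6,7]=10  [3,4,5,6,7]=10
  size 6 → [0,1,2,4,6,7]=6  [1,2,4,5,6,7]=15  [2,3,4,5,6,7]=20
  first=0(i) contributes 35
  first=3(k) contributes 21
|[w]| = 56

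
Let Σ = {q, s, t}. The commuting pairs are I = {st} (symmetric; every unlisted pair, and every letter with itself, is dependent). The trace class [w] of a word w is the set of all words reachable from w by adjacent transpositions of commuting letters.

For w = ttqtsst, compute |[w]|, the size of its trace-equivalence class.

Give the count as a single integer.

#0=t has no predecessor
#1=t depends on [0:t]
#2=q depends on [1:t]
#3=t depends on [2:q]
#4=s depends on [2:q]
#5=s depends on [4:s]
#6=t depends on [3:t]
sources: [0:t]
N(rest) = Σ N(rest − s) over sources s of rest; N(one piece) = 1:
  size 1 → [5]=1  [6]=1
  size 2 → [3,6]=1  [4,5]=1  [5,6]=2
  size 3 → [3,5,6]=3  [4,5,6]=3
  size 4 → [3,4,5,6]=6
  size 5 → [2,3,4,5,6]=6
  first=0(t) contributes 6

6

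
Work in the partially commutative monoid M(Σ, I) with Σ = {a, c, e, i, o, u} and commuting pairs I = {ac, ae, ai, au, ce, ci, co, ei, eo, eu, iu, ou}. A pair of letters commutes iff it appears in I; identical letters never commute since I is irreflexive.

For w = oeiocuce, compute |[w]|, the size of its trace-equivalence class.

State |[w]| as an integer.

560

0(o) covers ∅
1(e) covers ∅
2(i) covers 0:o
3(o) covers 2:i
4(c) covers ∅
5(u) covers 4:c
6(c) covers 5:u
7(e) covers 1:e
floor of heap: 0:o, 1:e, 4:c
completions by unplaced set U, small U first (add the entries for U minus each lowest piece of U):
  |U|=1: {3}:1  {6}:1  {7}:1
  |U|=2: {1,7}:1  {2,3}:1  {3,6}:2  {3,7}:2  {5,6}:1  {6,7}:2
  |U|=3: {0,2,3}:1  {1,3,7}:3  {1,6,7}:3  {2,3,6}:3  {2,3,7}:3  {3,5,6}:3  {3,6,7}:6  {4,5,6}:1  {5,6,7}:3
  |U|=4: {0,2,3,6}:4  {0,2,3,7}:4  {1,2,3,7}:6  {1,3,6,7}:12  {1,5,6,7}:6  {2,3,5,6}:6  {2,3,6,7}:12  {3,4,5,6}:4  {3,5,6,7}:12  {4,5,6,7}:4
  |U|=5: {0,1,2,3,7}:10  {0,2,3,5,6}:10  {0,2,3,6,7}:20  {1,2,3,6,7}:30  {1,3,5,6,7}:30  {1,4,5,6,7}:10  {2,3,4,5,6}:10  {2,3,5,6,7}:30  {3,4,5,6,7}:20
  |U|=6: {0,1,2,3,6,7}:60  {0,2,3,4,5,6}:20  {0,2,3,5,6,7}:60  {1,2,3,5,6,7}:90  {1,3,4,5,6,7}:60  {2,3,4,5,6,7}:60
  start at 0(o): 210
  start at 1(e): 140
  start at 4(c): 210
sum over floor = 560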